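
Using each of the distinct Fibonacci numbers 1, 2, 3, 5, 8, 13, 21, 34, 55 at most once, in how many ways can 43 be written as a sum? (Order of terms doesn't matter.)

4

Each representation comes from the Zeckendorf form by replacing some F_k with F_{k−1} + F_{k−2} where possible.
43 = 34+8+1 = 34+5+3+1 = 21+13+8+1 = 21+13+5+3+1 — 4 representations.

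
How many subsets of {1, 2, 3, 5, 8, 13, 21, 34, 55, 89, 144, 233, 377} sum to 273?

13

273 = 233+34+5+1 = 233+34+3+2+1 = 233+21+13+5+1 = … (10 more), for 13 in all.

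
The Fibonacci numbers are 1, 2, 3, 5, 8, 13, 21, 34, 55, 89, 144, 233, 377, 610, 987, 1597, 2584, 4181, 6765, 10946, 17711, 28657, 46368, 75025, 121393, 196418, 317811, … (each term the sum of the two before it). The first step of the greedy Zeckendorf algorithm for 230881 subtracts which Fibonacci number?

196418

196418 ≤ 230881 < 317811, so the largest Fibonacci number not exceeding 230881 is 196418.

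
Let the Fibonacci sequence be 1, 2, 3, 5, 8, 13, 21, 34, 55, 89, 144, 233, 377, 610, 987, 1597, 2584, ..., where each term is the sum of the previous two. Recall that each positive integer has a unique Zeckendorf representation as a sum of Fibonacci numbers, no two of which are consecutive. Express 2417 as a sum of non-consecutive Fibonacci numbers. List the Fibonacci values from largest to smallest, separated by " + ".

1597 + 610 + 144 + 55 + 8 + 3

2417 − 1597 = 820
820 − 610 = 210
210 − 144 = 66
66 − 55 = 11
11 − 8 = 3
3 − 3 = 0
So 2417 = 1597 + 610 + 144 + 55 + 8 + 3, with no two terms consecutive in the sequence.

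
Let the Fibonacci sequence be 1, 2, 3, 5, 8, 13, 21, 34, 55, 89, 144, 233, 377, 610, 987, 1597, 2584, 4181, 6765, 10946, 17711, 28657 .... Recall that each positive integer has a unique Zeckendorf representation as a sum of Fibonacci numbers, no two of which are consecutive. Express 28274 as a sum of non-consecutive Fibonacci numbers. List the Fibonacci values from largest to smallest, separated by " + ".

17711 + 6765 + 2584 + 987 + 144 + 55 + 21 + 5 + 2

17711 ≤ 28274 < 28657, so take 17711; remainder 10563
6765 ≤ 10563 < 10946, so take 6765; remainder 3798
2584 ≤ 3798 < 4181, so take 2584; remainder 1214
987 ≤ 1214 < 1597, so take 987; remainder 227
144 ≤ 227 < 233, so take 144; remainder 83
55 ≤ 83 < 89, so take 55; remainder 28
21 ≤ 28 < 34, so take 21; remainder 7
5 ≤ 7 < 8, so take 5; remainder 2
2 ≤ 2 < 3, so take 2; remainder 0
So 28274 = 17711 + 6765 + 2584 + 987 + 144 + 55 + 21 + 5 + 2, with no two terms consecutive in the sequence.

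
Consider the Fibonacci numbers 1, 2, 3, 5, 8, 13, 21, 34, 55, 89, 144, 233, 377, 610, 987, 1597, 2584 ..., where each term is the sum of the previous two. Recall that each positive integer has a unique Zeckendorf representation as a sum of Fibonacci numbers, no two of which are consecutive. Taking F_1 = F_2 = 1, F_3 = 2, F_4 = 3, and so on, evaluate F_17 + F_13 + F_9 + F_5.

F_17 + F_13 + F_9 + F_5 = 1597 + 233 + 34 + 5 = 1869.

1869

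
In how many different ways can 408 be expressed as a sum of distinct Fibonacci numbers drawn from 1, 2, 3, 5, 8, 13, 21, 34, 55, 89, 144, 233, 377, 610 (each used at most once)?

Each representation comes from the Zeckendorf form by replacing some F_k with F_{k−1} + F_{k−2} where possible.
408 = 377+21+8+2 = 377+21+5+3+2 = 233+144+21+8+2 = 377+13+8+5+3+2 = … (6 more), for 10 in all.

10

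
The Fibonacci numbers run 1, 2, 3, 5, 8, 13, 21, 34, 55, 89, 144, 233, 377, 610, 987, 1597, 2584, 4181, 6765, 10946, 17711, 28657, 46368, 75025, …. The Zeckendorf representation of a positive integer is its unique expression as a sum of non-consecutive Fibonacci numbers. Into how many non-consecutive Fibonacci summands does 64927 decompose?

Greedily peel off the largest Fibonacci term at each step:
subtract 46368 from 64927: 18559 remains
subtract 17711 from 18559: 848 remains
subtract 610 from 848: 238 remains
subtract 233 from 238: 5 remains
subtract 5 from 5: 0 remains
64927 = 46368 + 17711 + 610 + 233 + 5, which has 5 terms.

5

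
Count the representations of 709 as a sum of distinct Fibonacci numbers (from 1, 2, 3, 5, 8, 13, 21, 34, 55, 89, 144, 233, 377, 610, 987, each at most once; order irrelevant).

Each representation comes from the Zeckendorf form by replacing some F_k with F_{k−1} + F_{k−2} where possible.
709 = 610+89+8+2 = 610+89+5+3+2 = 610+55+34+8+2 = … (13 more), for 16 in all.

16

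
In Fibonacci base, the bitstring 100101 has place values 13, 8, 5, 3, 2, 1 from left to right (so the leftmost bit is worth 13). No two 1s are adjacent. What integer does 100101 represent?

Summing the place values of the 1 bits: 13 + 3 + 1 = 17.

17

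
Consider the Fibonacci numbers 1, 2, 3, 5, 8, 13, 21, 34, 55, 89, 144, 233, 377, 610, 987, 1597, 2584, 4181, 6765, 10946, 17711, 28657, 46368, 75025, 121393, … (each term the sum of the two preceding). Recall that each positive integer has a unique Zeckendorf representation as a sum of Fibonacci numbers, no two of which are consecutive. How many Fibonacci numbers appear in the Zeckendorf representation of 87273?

take 75025 (≤ 87273); 87273 − 75025 = 12248
take 10946 (≤ 12248); 12248 − 10946 = 1302
take 987 (≤ 1302); 1302 − 987 = 315
take 233 (≤ 315); 315 − 233 = 82
take 55 (≤ 82); 82 − 55 = 27
take 21 (≤ 27); 27 − 21 = 6
take 5 (≤ 6); 6 − 5 = 1
take 1 (≤ 1); 1 − 1 = 0
87273 = 75025 + 10946 + 987 + 233 + 55 + 21 + 5 + 1, which has 8 terms.

8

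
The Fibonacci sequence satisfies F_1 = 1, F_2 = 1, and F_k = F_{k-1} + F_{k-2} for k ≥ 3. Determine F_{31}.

Iterating the recurrence up to F_{26} = 121393 and F_{25} = 75025:
F_{27} = F_{26} + F_{25} = 121393 + 75025 = 196418
F_{28} = F_{27} + F_{26} = 196418 + 121393 = 317811
F_{29} = F_{28} + F_{27} = 317811 + 196418 = 514229
F_{30} = F_{29} + F_{28} = 514229 + 317811 = 832040
F_{31} = F_{30} + F_{29} = 832040 + 514229 = 1346269

1346269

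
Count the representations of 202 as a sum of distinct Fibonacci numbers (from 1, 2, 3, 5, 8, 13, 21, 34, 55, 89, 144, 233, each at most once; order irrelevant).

202 = 144+55+3 = 144+55+2+1 = 144+34+21+3 = 144+34+21+2+1 = 144+34+13+8+3 = … (7 more), for 12 in all.

12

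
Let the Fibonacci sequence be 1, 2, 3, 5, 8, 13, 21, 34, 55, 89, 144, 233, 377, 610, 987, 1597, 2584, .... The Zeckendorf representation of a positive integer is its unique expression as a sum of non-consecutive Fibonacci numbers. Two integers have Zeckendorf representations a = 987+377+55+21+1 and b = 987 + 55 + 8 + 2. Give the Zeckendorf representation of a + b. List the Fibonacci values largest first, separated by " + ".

1597 + 610 + 233 + 34 + 13 + 5 + 1

The two numbers are 1441 and 1052, so their sum is 2493.
Greedily peel off the largest Fibonacci term at each step:
take 1597 (≤ 2493); 2493 − 1597 = 896
take 610 (≤ 896); 896 − 610 = 286
take 233 (≤ 286); 286 − 233 = 53
take 34 (≤ 53); 53 − 34 = 19
take 13 (≤ 19); 19 − 13 = 6
take 5 (≤ 6); 6 − 5 = 1
take 1 (≤ 1); 1 − 1 = 0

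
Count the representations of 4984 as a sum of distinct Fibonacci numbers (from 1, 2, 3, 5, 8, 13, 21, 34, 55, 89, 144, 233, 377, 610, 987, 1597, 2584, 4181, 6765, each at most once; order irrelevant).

Starting from the Zeckendorf form and repeatedly splitting a term F_k into F_{k−1} + F_{k−2} (when neither is already used) reaches every representation.
4984 = 4181+610+144+34+13+2 = 4181+610+144+34+8+5+2 = 4181+610+89+55+34+13+2 = … (27 more), for 30 in all.

30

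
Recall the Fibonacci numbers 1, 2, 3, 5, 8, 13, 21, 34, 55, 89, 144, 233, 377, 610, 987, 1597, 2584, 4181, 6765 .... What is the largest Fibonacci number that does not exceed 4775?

4181 ≤ 4775 < 6765, so the largest Fibonacci number not exceeding 4775 is 4181.

4181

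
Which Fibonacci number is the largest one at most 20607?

17711

17711 ≤ 20607 < 28657, so the largest Fibonacci number not exceeding 20607 is 17711.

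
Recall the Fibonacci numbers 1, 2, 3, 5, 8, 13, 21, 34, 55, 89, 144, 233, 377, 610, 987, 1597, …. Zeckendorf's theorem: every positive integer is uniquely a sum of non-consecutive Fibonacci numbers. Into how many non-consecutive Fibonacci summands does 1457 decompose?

987 ≤ 1457 < 1597, so take 987; remainder 470
377 ≤ 470 < 610, so take 377; remainder 93
89 ≤ 93 < 144, so take 89; remainder 4
3 ≤ 4 < 5, so take 3; remainder 1
1 ≤ 1 < 2, so take 1; remainder 0
1457 = 987 + 377 + 89 + 3 + 1, which has 5 terms.

5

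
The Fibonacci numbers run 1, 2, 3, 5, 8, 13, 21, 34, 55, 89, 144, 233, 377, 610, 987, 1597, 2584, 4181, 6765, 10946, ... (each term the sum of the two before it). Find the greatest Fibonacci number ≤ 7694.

6765 ≤ 7694 < 10946, so the largest Fibonacci number not exceeding 7694 is 6765.

6765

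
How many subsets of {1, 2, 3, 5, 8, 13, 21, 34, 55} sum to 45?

6

Each representation comes from the Zeckendorf form by replacing some F_k with F_{k−1} + F_{k−2} where possible.
45 = 34+8+3 = 34+8+2+1 = 21+13+8+3 = 34+5+3+2+1 = 21+13+8+2+1 = … (1 more), for 6 in all.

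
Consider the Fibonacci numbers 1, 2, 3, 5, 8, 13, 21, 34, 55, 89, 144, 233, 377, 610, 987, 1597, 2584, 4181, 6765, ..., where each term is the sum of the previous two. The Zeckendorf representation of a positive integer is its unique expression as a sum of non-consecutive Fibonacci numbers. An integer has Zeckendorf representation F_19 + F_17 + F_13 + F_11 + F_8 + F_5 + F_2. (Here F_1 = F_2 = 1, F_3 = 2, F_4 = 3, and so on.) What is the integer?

F_19 + F_17 + F_13 + F_11 + F_8 + F_5 + F_2 = 4181 + 1597 + 233 + 89 + 21 + 5 + 1 = 6127.

6127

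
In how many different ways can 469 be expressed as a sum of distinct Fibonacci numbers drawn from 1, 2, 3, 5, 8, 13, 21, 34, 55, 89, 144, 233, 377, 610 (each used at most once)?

Each representation comes from the Zeckendorf form by replacing some F_k with F_{k−1} + F_{k−2} where possible.
469 = 377+89+3 = 377+89+2+1 = 377+55+34+3 = 233+144+89+3 = … (12 more), for 16 in all.

16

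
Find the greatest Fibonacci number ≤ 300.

233 ≤ 300 < 377, so the largest Fibonacci number not exceeding 300 is 233.

233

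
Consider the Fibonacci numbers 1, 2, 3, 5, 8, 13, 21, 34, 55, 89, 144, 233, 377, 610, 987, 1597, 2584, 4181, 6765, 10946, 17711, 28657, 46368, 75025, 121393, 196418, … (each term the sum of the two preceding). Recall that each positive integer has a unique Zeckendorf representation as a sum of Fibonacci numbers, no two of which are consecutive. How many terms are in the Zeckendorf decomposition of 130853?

6

Greedily peel off the largest Fibonacci term at each step:
take 121393 (≤ 130853); 130853 − 121393 = 9460
take 6765 (≤ 9460); 9460 − 6765 = 2695
take 2584 (≤ 2695); 2695 − 2584 = 111
take 89 (≤ 111); 111 − 89 = 22
take 21 (≤ 22); 22 − 21 = 1
take 1 (≤ 1); 1 − 1 = 0
130853 = 121393 + 6765 + 2584 + 89 + 21 + 1, which has 6 terms.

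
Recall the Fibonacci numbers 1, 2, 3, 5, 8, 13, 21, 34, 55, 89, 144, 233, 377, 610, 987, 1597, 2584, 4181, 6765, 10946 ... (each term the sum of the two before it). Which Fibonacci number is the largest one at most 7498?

6765

6765 ≤ 7498 < 10946, so the largest Fibonacci number not exceeding 7498 is 6765.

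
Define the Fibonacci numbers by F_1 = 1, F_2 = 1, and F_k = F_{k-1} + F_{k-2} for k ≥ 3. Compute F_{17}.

1597

Iterating the recurrence up to F_{11} = 89 and F_{10} = 55:
F_{12} = F_{11} + F_{10} = 89 + 55 = 144
F_{13} = F_{12} + F_{11} = 144 + 89 = 233
F_{14} = F_{13} + F_{12} = 233 + 144 = 377
F_{15} = F_{14} + F_{13} = 377 + 233 = 610
F_{16} = F_{15} + F_{14} = 610 + 377 = 987
F_{17} = F_{16} + F_{15} = 987 + 610 = 1597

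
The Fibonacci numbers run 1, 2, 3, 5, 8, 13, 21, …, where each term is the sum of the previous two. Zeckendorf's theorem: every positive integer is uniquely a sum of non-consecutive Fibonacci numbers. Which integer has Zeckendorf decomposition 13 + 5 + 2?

20

13 + 5 + 2 = 20.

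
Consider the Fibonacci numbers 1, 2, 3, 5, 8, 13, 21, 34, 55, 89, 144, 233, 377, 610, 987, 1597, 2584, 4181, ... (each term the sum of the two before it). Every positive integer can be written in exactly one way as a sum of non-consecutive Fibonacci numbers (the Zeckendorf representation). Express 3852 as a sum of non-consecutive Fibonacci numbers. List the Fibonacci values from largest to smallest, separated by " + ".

2584 + 987 + 233 + 34 + 13 + 1

3852 − 2584 = 1268
1268 − 987 = 281
281 − 233 = 48
48 − 34 = 14
14 − 13 = 1
1 − 1 = 0
So 3852 = 2584 + 987 + 233 + 34 + 13 + 1, with no two terms consecutive in the sequence.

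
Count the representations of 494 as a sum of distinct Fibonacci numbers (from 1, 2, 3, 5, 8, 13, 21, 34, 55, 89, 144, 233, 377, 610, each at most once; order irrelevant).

8

494 = 377+89+21+5+2 = 377+89+13+8+5+2 = 377+55+34+21+5+2 = … (5 more), for 8 in all.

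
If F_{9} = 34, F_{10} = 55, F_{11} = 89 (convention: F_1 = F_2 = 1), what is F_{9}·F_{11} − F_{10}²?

34·89 − 55² = 3026 − 3025 = 1. (Cassini's identity: F_{k−1}F_{k+1} − F_k² = (−1)^k.)

1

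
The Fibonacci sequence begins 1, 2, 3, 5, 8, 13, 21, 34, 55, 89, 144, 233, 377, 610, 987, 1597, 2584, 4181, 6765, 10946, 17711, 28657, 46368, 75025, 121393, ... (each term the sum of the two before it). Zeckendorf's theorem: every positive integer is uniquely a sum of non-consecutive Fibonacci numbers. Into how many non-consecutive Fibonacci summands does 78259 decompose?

6

Greedily peel off the largest Fibonacci term at each step:
75025 ≤ 78259 < 121393, so take 75025; remainder 3234
2584 ≤ 3234 < 4181, so take 2584; remainder 650
610 ≤ 650 < 987, so take 610; remainder 40
34 ≤ 40 < 55, so take 34; remainder 6
5 ≤ 6 < 8, so take 5; remainder 1
1 ≤ 1 < 2, so take 1; remainder 0
78259 = 75025 + 2584 + 610 + 34 + 5 + 1, which has 6 terms.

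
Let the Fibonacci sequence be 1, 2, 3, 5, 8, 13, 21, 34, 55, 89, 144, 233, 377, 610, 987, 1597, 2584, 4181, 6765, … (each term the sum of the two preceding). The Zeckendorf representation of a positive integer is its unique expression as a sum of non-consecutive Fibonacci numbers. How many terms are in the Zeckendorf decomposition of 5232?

5

Repeatedly subtract the largest Fibonacci number that fits:
4181 ≤ 5232 < 6765, so take 4181; remainder 1051
987 ≤ 1051 < 1597, so take 987; remainder 64
55 ≤ 64 < 89, so take 55; remainder 9
8 ≤ 9 < 13, so take 8; remainder 1
1 ≤ 1 < 2, so take 1; remainder 0
5232 = 4181 + 987 + 55 + 8 + 1, which has 5 terms.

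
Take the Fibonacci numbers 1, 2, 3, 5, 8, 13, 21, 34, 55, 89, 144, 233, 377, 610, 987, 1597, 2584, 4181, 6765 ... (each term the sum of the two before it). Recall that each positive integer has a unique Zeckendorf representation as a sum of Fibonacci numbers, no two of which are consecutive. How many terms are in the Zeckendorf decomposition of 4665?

largest Fibonacci ≤ 4665 is 4181; 4665 − 4181 = 484
largest Fibonacci ≤ 484 is 377; 484 − 377 = 107
largest Fibonacci ≤ 107 is 89; 107 − 89 = 18
largest Fibonacci ≤ 18 is 13; 18 − 13 = 5
largest Fibonacci ≤ 5 is 5; 5 − 5 = 0
4665 = 4181 + 377 + 89 + 13 + 5, which has 5 terms.

5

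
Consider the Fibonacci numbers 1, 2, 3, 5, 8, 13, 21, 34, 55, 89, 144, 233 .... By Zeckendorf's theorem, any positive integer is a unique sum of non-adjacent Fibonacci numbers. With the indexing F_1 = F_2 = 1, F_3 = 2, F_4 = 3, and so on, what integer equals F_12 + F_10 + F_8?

F_12 + F_10 + F_8 = 144 + 55 + 21 = 220.

220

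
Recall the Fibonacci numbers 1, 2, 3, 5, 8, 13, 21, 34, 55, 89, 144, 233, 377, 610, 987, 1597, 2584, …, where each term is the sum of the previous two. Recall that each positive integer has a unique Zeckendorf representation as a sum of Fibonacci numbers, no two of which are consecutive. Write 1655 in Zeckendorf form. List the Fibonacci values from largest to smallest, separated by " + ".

Greedy algorithm:
1655 − 1597 = 58
58 − 55 = 3
3 − 3 = 0
So 1655 = 1597 + 55 + 3, with no two terms consecutive in the sequence.

1597 + 55 + 3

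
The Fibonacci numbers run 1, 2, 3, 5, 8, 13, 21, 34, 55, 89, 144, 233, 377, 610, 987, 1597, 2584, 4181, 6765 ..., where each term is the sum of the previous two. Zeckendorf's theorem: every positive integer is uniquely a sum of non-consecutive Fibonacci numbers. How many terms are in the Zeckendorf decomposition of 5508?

6

largest Fibonacci ≤ 5508 is 4181; 5508 − 4181 = 1327
largest Fibonacci ≤ 1327 is 987; 1327 − 987 = 340
largest Fibonacci ≤ 340 is 233; 340 − 233 = 107
largest Fibonacci ≤ 107 is 89; 107 − 89 = 18
largest Fibonacci ≤ 18 is 13; 18 − 13 = 5
largest Fibonacci ≤ 5 is 5; 5 − 5 = 0
5508 = 4181 + 987 + 233 + 89 + 13 + 5, which has 6 terms.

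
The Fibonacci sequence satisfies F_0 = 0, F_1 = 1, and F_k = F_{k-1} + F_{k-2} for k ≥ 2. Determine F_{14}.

377

Iterating the recurrence up to F_{8} = 21 and F_{7} = 13:
F_{9} = F_{8} + F_{7} = 21 + 13 = 34
F_{10} = F_{9} + F_{8} = 34 + 21 = 55
F_{11} = F_{10} + F_{9} = 55 + 34 = 89
F_{12} = F_{11} + F_{10} = 89 + 55 = 144
F_{13} = F_{12} + F_{11} = 144 + 89 = 233
F_{14} = F_{13} + F_{12} = 233 + 144 = 377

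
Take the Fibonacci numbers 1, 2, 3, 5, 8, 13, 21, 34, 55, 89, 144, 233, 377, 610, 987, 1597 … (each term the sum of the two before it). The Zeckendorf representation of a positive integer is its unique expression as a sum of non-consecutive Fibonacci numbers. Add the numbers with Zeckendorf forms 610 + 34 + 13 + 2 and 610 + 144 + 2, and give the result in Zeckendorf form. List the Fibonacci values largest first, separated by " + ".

The two numbers are 659 and 756, so their sum is 1415.
1415: greatest Fibonacci not exceeding it is 987, leaving 428
428: greatest Fibonacci not exceeding it is 377, leaving 51
51: greatest Fibonacci not exceeding it is 34, leaving 17
17: greatest Fibonacci not exceeding it is 13, leaving 4
4: greatest Fibonacci not exceeding it is 3, leaving 1
1: greatest Fibonacci not exceeding it is 1, leaving 0

987 + 377 + 34 + 13 + 3 + 1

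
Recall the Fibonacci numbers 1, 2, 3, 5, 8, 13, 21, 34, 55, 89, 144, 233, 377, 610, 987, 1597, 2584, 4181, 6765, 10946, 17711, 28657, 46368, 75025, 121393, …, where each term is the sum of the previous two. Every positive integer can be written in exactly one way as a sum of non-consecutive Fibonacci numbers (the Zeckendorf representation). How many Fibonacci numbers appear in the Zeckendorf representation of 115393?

7

Greedy algorithm:
subtract 75025 from 115393: 40368 remains
subtract 28657 from 40368: 11711 remains
subtract 10946 from 11711: 765 remains
subtract 610 from 765: 155 remains
subtract 144 from 155: 11 remains
subtract 8 from 11: 3 remains
subtract 3 from 3: 0 remains
115393 = 75025 + 28657 + 10946 + 610 + 144 + 8 + 3, which has 7 terms.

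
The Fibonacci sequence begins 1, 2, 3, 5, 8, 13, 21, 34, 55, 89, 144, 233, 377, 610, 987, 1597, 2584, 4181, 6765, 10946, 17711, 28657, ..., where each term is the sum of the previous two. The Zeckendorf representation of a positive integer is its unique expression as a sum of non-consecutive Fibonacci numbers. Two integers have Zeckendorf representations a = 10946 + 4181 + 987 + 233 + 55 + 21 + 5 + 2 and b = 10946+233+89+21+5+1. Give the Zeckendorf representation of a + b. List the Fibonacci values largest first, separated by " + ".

The two numbers are 16430 and 11295, so their sum is 27725.
27725: greatest Fibonacci not exceeding it is 17711, leaving 10014
10014: greatest Fibonacci not exceeding it is 6765, leaving 3249
3249: greatest Fibonacci not exceeding it is 2584, leaving 665
665: greatest Fibonacci not exceeding it is 610, leaving 55
55: greatest Fibonacci not exceeding it is 55, leaving 0

17711 + 6765 + 2584 + 610 + 55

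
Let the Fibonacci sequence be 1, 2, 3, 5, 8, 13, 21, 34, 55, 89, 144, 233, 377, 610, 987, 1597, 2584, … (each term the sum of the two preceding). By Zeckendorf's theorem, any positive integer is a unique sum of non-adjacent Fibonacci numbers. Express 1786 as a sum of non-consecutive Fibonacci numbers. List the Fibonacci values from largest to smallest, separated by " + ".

Greedy algorithm:
1786 − 1597 = 189
189 − 144 = 45
45 − 34 = 11
11 − 8 = 3
3 − 3 = 0
So 1786 = 1597 + 144 + 34 + 8 + 3, with no two terms consecutive in the sequence.

1597 + 144 + 34 + 8 + 3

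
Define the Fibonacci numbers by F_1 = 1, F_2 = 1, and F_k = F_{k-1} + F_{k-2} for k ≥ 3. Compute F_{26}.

Iterating the recurrence up to F_{18} = 2584 and F_{17} = 1597:
F_{19} = F_{18} + F_{17} = 2584 + 1597 = 4181
F_{20} = F_{19} + F_{18} = 4181 + 2584 = 6765
F_{21} = F_{20} + F_{19} = 6765 + 4181 = 10946
F_{22} = F_{21} + F_{20} = 10946 + 6765 = 17711
F_{23} = F_{22} + F_{21} = 17711 + 10946 = 28657
F_{24} = F_{23} + F_{22} = 28657 + 17711 = 46368
F_{25} = F_{24} + F_{23} = 46368 + 28657 = 75025
F_{26} = F_{25} + F_{24} = 75025 + 46368 = 121393

121393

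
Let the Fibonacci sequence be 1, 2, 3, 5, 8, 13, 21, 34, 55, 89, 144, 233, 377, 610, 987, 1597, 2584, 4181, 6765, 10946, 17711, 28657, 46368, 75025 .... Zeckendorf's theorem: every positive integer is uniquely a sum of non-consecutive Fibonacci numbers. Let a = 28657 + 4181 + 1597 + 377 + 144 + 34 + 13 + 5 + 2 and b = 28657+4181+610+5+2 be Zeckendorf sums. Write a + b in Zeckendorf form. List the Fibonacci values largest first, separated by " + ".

46368 + 17711 + 4181 + 144 + 55 + 5 + 1

The two numbers are 35010 and 33455, so their sum is 68465.
Greedily peel off the largest Fibonacci term at each step:
take 46368 (≤ 68465); 68465 − 46368 = 22097
take 17711 (≤ 22097); 22097 − 17711 = 4386
take 4181 (≤ 4386); 4386 − 4181 = 205
take 144 (≤ 205); 205 − 144 = 61
take 55 (≤ 61); 61 − 55 = 6
take 5 (≤ 6); 6 − 5 = 1
take 1 (≤ 1); 1 − 1 = 0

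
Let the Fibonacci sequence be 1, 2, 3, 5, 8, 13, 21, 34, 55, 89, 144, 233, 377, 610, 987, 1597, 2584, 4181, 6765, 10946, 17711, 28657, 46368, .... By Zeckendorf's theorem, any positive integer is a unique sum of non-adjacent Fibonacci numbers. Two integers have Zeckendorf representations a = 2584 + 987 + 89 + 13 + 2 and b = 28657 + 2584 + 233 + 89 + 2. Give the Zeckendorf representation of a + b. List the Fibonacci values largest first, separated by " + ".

The two numbers are 3675 and 31565, so their sum is 35240.
28657 ≤ 35240 < 46368, so take 28657; remainder 6583
4181 ≤ 6583 < 6765, so take 4181; remainder 2402
1597 ≤ 2402 < 2584, so take 1597; remainder 805
610 ≤ 805 < 987, so take 610; remainder 195
144 ≤ 195 < 233, so take 144; remainder 51
34 ≤ 51 < 55, so take 34; remainder 17
13 ≤ 17 < 21, so take 13; remainder 4
3 ≤ 4 < 5, so take 3; remainder 1
1 ≤ 1 < 2, so take 1; remainder 0

28657 + 4181 + 1597 + 610 + 144 + 34 + 13 + 3 + 1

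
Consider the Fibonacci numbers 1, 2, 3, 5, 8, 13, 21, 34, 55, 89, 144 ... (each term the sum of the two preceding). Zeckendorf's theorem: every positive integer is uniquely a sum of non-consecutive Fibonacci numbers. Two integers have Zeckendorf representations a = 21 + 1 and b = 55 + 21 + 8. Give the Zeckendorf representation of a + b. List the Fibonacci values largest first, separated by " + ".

89 + 13 + 3 + 1

The two numbers are 22 and 84, so their sum is 106.
89 ≤ 106 < 144, so take 89; remainder 17
13 ≤ 17 < 21, so take 13; remainder 4
3 ≤ 4 < 5, so take 3; remainder 1
1 ≤ 1 < 2, so take 1; remainder 0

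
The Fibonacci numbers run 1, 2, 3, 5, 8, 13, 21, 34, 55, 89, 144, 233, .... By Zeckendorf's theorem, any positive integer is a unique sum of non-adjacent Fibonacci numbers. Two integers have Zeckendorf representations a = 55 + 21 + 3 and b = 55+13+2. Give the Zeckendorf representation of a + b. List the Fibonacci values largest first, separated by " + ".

144 + 5

The two numbers are 79 and 70, so their sum is 149.
149: greatest Fibonacci not exceeding it is 144, leaving 5
5: greatest Fibonacci not exceeding it is 5, leaving 0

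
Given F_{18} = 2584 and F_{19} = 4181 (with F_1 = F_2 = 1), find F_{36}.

14930352

By the doubling identity F_{2k} = F_k(2F_{k+1} − F_k): F_{36} = 2584·(2·4181 − 2584) = 2584·5778 = 14930352.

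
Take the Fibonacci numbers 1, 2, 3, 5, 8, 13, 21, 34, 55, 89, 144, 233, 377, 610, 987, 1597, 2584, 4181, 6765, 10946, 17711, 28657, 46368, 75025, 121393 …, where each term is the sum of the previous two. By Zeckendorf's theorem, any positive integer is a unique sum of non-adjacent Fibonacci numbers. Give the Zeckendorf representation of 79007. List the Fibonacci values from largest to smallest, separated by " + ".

79007: greatest Fibonacci not exceeding it is 75025, leaving 3982
3982: greatest Fibonacci not exceeding it is 2584, leaving 1398
1398: greatest Fibonacci not exceeding it is 987, leaving 411
411: greatest Fibonacci not exceeding it is 377, leaving 34
34: greatest Fibonacci not exceeding it is 34, leaving 0
So 79007 = 75025 + 2584 + 987 + 377 + 34, with no two terms consecutive in the sequence.

75025 + 2584 + 987 + 377 + 34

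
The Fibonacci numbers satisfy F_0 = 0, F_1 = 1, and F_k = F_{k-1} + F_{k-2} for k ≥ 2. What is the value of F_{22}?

17711

Iterating the recurrence up to F_{17} = 1597 and F_{16} = 987:
F_{18} = F_{17} + F_{16} = 1597 + 987 = 2584
F_{19} = F_{18} + F_{17} = 2584 + 1597 = 4181
F_{20} = F_{19} + F_{18} = 4181 + 2584 = 6765
F_{21} = F_{20} + F_{19} = 6765 + 4181 = 10946
F_{22} = F_{21} + F_{20} = 10946 + 6765 = 17711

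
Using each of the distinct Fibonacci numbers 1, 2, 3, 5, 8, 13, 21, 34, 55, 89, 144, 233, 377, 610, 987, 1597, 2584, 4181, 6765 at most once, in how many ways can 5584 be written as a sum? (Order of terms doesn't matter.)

50

Starting from the Zeckendorf form and repeatedly splitting a term F_k into F_{k−1} + F_{k−2} (when neither is already used) reaches every representation.
5584 = 4181+987+377+34+5 = 4181+987+377+34+3+2 = 4181+987+377+21+13+5 = 4181+987+233+144+34+5 = … (46 more), for 50 in all.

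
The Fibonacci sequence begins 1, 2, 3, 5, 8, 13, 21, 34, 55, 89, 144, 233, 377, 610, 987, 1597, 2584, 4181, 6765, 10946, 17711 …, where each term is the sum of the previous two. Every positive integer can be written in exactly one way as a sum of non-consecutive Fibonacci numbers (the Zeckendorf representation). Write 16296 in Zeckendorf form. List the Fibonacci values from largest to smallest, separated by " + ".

10946 + 4181 + 987 + 144 + 34 + 3 + 1

Greedily peel off the largest Fibonacci term at each step:
10946 ≤ 16296 < 17711, so take 10946; remainder 5350
4181 ≤ 5350 < 6765, so take 4181; remainder 1169
987 ≤ 1169 < 1597, so take 987; remainder 182
144 ≤ 182 < 233, so take 144; remainder 38
34 ≤ 38 < 55, so take 34; remainder 4
3 ≤ 4 < 5, so take 3; remainder 1
1 ≤ 1 < 2, so take 1; remainder 0
So 16296 = 10946 + 4181 + 987 + 144 + 34 + 3 + 1, with no two terms consecutive in the sequence.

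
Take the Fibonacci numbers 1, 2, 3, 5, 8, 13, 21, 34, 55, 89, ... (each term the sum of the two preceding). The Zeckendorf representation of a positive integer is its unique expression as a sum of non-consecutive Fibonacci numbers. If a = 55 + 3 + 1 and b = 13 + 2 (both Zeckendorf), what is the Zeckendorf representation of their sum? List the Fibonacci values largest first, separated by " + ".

The two numbers are 59 and 15, so their sum is 74.
Repeatedly subtract the largest Fibonacci number that fits:
55 ≤ 74 < 89, so take 55; remainder 19
13 ≤ 19 < 21, so take 13; remainder 6
5 ≤ 6 < 8, so take 5; remainder 1
1 ≤ 1 < 2, so take 1; remainder 0

55 + 13 + 5 + 1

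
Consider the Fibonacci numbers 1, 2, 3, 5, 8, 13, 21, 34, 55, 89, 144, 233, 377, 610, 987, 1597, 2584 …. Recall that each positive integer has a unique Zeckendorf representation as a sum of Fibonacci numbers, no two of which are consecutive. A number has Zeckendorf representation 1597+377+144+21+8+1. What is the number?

2148

1597+377+144+21+8+1 = 2148.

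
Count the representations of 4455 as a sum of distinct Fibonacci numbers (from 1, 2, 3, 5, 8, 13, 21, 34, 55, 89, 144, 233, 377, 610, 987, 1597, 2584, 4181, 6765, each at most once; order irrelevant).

Each representation comes from the Zeckendorf form by replacing some F_k with F_{k−1} + F_{k−2} where possible.
4455 = 4181+233+34+5+2 = 4181+233+21+13+5+2 = 4181+144+89+34+5+2 = 2584+1597+233+34+5+2 = … (14 more), for 18 in all.

18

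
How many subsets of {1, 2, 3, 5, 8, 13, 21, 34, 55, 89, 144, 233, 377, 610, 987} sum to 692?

18

692 = 610+55+21+5+1 = 610+55+21+3+2+1 = 610+55+13+8+5+1 = … (15 more), for 18 in all.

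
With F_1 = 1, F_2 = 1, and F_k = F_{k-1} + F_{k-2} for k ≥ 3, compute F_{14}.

377

Iterating the recurrence up to F_{6} = 8 and F_{5} = 5:
F_{7} = F_{6} + F_{5} = 8 + 5 = 13
F_{8} = F_{7} + F_{6} = 13 + 8 = 21
F_{9} = F_{8} + F_{7} = 21 + 13 = 34
F_{10} = F_{9} + F_{8} = 34 + 21 = 55
F_{11} = F_{10} + F_{9} = 55 + 34 = 89
F_{12} = F_{11} + F_{10} = 89 + 55 = 144
F_{13} = F_{12} + F_{11} = 144 + 89 = 233
F_{14} = F_{13} + F_{12} = 233 + 144 = 377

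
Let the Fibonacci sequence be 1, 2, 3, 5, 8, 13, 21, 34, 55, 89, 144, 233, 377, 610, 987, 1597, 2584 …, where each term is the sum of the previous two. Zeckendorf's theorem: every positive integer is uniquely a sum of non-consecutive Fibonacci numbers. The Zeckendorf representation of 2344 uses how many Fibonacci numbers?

largest Fibonacci ≤ 2344 is 1597; 2344 − 1597 = 747
largest Fibonacci ≤ 747 is 610; 747 − 610 = 137
largest Fibonacci ≤ 137 is 89; 137 − 89 = 48
largest Fibonacci ≤ 48 is 34; 48 − 34 = 14
largest Fibonacci ≤ 14 is 13; 14 − 13 = 1
largest Fibonacci ≤ 1 is 1; 1 − 1 = 0
2344 = 1597 + 610 + 89 + 34 + 13 + 1, which has 6 terms.

6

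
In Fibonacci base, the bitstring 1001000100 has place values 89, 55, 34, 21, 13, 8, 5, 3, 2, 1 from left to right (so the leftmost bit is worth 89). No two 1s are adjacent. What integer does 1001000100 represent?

113

Summing the place values of the 1 bits: 89 + 21 + 3 = 113.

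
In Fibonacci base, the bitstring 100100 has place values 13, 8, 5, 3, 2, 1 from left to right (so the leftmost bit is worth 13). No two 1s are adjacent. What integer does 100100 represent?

Summing the place values of the 1 bits: 13 + 3 = 16.

16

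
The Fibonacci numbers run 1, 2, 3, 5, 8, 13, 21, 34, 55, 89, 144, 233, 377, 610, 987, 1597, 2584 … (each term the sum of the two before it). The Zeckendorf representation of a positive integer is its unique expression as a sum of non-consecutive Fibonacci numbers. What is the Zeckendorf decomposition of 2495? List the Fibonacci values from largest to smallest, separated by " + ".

Greedily peel off the largest Fibonacci term at each step:
take 1597 (≤ 2495); 2495 − 1597 = 898
take 610 (≤ 898); 898 − 610 = 288
take 233 (≤ 288); 288 − 233 = 55
take 55 (≤ 55); 55 − 55 = 0
So 2495 = 1597 + 610 + 233 + 55, with no two terms consecutive in the sequence.

1597 + 610 + 233 + 55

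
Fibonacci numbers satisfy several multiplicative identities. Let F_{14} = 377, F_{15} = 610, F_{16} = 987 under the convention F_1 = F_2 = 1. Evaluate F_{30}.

By the addition formula F_{m+n} = F_m F_{n+1} + F_{m−1} F_n with m=16, n=14: F_{30} = 987·610 + 610·377 = 602070 + 229970 = 832040.

832040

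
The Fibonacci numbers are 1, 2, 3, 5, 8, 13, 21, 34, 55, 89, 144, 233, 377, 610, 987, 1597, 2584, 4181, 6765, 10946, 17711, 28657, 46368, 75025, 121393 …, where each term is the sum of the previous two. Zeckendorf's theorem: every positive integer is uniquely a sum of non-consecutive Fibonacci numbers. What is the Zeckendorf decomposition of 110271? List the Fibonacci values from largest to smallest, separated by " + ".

Greedily peel off the largest Fibonacci term at each step:
75025 ≤ 110271 < 121393, so take 75025; remainder 35246
28657 ≤ 35246 < 46368, so take 28657; remainder 6589
4181 ≤ 6589 < 6765, so take 4181; remainder 2408
1597 ≤ 2408 < 2584, so take 1597; remainder 811
610 ≤ 811 < 987, so take 610; remainder 201
144 ≤ 201 < 233, so take 144; remainder 57
55 ≤ 57 < 89, so take 55; remainder 2
2 ≤ 2 < 3, so take 2; remainder 0
So 110271 = 75025 + 28657 + 4181 + 1597 + 610 + 144 + 55 + 2, with no two terms consecutive in the sequence.

75025 + 28657 + 4181 + 1597 + 610 + 144 + 55 + 2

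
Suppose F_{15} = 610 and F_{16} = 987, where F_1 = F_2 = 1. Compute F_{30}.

832040

By the doubling identity F_{2k} = F_k(2F_{k+1} − F_k): F_{30} = 610·(2·987 − 610) = 610·1364 = 832040.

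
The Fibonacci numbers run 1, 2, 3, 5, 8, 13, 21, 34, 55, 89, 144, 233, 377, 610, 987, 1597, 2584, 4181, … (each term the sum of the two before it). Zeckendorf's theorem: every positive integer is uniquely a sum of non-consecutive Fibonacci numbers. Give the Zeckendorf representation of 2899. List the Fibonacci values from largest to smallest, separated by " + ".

Repeatedly subtract the largest Fibonacci number that fits:
2899: greatest Fibonacci not exceeding it is 2584, leaving 315
315: greatest Fibonacci not exceeding it is 233, leaving 82
82: greatest Fibonacci not exceeding it is 55, leaving 27
27: greatest Fibonacci not exceeding it is 21, leaving 6
6: greatest Fibonacci not exceeding it is 5, leaving 1
1: greatest Fibonacci not exceeding it is 1, leaving 0
So 2899 = 2584 + 233 + 55 + 21 + 5 + 1, with no two terms consecutive in the sequence.

2584 + 233 + 55 + 21 + 5 + 1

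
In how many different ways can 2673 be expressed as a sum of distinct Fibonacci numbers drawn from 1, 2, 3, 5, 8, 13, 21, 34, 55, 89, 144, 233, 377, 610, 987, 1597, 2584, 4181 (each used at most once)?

20

2673 = 2584+89 = 2584+55+34 = 1597+987+89 = 2584+55+21+13 = … (16 more), for 20 in all.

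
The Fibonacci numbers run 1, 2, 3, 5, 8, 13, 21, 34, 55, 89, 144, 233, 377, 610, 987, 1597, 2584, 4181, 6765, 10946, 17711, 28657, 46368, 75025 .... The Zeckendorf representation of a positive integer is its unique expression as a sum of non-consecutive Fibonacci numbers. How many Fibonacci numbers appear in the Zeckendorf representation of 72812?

largest Fibonacci ≤ 72812 is 46368; 72812 − 46368 = 26444
largest Fibonacci ≤ 26444 is 17711; 26444 − 17711 = 8733
largest Fibonacci ≤ 8733 is 6765; 8733 − 6765 = 1968
largest Fibonacci ≤ 1968 is 1597; 1968 − 1597 = 371
largest Fibonacci ≤ 371 is 233; 371 − 233 = 138
largest Fibonacci ≤ 138 is 89; 138 − 89 = 49
largest Fibonacci ≤ 49 is 34; 49 − 34 = 15
largest Fibonacci ≤ 15 is 13; 15 − 13 = 2
largest Fibonacci ≤ 2 is 2; 2 − 2 = 0
72812 = 46368 + 17711 + 6765 + 1597 + 233 + 89 + 34 + 13 + 2, which has 9 terms.

9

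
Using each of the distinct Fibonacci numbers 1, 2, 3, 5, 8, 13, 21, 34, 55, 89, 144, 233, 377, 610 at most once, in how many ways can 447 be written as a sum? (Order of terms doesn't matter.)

10

Each representation comes from the Zeckendorf form by replacing some F_k with F_{k−1} + F_{k−2} where possible.
447 = 377+55+13+2 = 377+55+8+5+2 = 377+34+21+13+2 = 233+144+55+13+2 = 377+34+21+8+5+2 = … (5 more), for 10 in all.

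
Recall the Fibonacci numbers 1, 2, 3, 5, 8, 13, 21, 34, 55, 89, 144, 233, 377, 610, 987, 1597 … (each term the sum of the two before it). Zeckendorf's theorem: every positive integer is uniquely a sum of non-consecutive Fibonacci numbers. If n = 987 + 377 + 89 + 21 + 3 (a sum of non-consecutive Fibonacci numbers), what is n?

1477

987 + 377 + 89 + 21 + 3 = 1477.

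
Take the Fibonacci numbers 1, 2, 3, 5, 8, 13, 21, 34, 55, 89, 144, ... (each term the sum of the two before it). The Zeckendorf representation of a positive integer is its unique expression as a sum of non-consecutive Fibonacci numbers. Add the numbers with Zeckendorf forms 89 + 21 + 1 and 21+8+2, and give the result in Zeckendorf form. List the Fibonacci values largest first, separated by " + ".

The two numbers are 111 and 31, so their sum is 142.
89 ≤ 142 < 144, so take 89; remainder 53
34 ≤ 53 < 55, so take 34; remainder 19
13 ≤ 19 < 21, so take 13; remainder 6
5 ≤ 6 < 8, so take 5; remainder 1
1 ≤ 1 < 2, so take 1; remainder 0

89 + 34 + 13 + 5 + 1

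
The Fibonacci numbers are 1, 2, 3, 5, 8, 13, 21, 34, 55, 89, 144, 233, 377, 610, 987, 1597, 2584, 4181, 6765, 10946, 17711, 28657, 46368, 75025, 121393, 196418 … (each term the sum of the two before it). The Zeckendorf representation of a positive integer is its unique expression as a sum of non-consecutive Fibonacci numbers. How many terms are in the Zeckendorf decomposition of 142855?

largest Fibonacci ≤ 142855 is 121393; 142855 − 121393 = 21462
largest Fibonacci ≤ 21462 is 17711; 21462 − 17711 = 3751
largest Fibonacci ≤ 3751 is 2584; 3751 − 2584 = 1167
largest Fibonacci ≤ 1167 is 987; 1167 − 987 = 180
largest Fibonacci ≤ 180 is 144; 180 − 144 = 36
largest Fibonacci ≤ 36 is 34; 36 − 34 = 2
largest Fibonacci ≤ 2 is 2; 2 − 2 = 0
142855 = 121393 + 17711 + 2584 + 987 + 144 + 34 + 2, which has 7 terms.

7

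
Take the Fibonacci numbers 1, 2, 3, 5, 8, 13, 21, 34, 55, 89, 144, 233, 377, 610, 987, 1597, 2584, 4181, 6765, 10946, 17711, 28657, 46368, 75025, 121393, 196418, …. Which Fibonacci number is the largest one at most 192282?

121393

121393 ≤ 192282 < 196418, so the largest Fibonacci number not exceeding 192282 is 121393.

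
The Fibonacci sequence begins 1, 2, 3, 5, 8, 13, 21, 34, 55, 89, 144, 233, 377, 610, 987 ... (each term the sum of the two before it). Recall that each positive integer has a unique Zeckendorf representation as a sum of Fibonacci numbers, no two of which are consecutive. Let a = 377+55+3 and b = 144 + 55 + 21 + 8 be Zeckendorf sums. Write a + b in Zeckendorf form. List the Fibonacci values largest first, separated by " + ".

The two numbers are 435 and 228, so their sum is 663.
take 610 (≤ 663); 663 − 610 = 53
take 34 (≤ 53); 53 − 34 = 19
take 13 (≤ 19); 19 − 13 = 6
take 5 (≤ 6); 6 − 5 = 1
take 1 (≤ 1); 1 − 1 = 0

610 + 34 + 13 + 5 + 1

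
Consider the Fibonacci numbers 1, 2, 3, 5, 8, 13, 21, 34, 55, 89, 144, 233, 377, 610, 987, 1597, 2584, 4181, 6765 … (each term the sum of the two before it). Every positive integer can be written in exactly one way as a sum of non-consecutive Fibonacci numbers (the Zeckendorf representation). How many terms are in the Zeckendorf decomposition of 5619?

take 4181 (≤ 5619); 5619 − 4181 = 1438
take 987 (≤ 1438); 1438 − 987 = 451
take 377 (≤ 451); 451 − 377 = 74
take 55 (≤ 74); 74 − 55 = 19
take 13 (≤ 19); 19 − 13 = 6
take 5 (≤ 6); 6 − 5 = 1
take 1 (≤ 1); 1 − 1 = 0
5619 = 4181 + 987 + 377 + 55 + 13 + 5 + 1, which has 7 terms.

7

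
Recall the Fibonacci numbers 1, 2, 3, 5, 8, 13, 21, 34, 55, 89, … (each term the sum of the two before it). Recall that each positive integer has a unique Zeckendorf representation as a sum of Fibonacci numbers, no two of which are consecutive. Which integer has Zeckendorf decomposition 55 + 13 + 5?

55 + 13 + 5 = 73.

73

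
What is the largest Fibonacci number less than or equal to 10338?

6765

6765 ≤ 10338 < 10946, so the largest Fibonacci number not exceeding 10338 is 6765.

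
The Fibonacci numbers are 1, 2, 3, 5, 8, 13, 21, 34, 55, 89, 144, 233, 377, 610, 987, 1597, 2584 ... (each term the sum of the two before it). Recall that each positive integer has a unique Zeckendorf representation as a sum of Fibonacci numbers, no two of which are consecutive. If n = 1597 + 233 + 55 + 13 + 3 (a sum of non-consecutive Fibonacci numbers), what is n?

1901

1597 + 233 + 55 + 13 + 3 = 1901.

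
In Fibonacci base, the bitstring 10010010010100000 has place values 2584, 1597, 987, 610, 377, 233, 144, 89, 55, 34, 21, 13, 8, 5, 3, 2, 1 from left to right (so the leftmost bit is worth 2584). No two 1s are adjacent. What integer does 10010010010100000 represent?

Summing the place values of the 1 bits: 2584 + 610 + 144 + 34 + 13 = 3385.

3385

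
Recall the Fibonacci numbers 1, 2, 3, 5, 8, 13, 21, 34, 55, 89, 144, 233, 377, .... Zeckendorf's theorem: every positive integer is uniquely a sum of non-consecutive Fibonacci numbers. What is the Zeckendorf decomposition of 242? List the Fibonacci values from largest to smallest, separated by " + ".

233 + 8 + 1

242: greatest Fibonacci not exceeding it is 233, leaving 9
9: greatest Fibonacci not exceeding it is 8, leaving 1
1: greatest Fibonacci not exceeding it is 1, leaving 0
So 242 = 233 + 8 + 1, with no two terms consecutive in the sequence.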